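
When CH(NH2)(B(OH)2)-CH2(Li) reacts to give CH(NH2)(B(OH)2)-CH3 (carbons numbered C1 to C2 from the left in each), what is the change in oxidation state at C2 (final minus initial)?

Before: C2 has 1 bond to C, 2 bonds to H, 1 bond to Li → oxidation state -3.
After: C2 has 1 bond to C, 3 bonds to H → oxidation state -3.
Δ = -3 − (-3) = 0, so no net redox change at C2.

0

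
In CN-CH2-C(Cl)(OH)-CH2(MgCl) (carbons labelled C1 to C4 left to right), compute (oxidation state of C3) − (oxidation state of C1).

-1

C3: 2C, 1O, 1Cl → 0 + 1 + 1 = +2
C1: 1C, 3N → 0 + 3 = +3
Difference: +2 − (+3) = -1.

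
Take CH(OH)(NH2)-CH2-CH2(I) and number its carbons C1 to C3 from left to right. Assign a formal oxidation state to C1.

+1

Each bond to a more electronegative atom (O, N, halogen) counts +1, each bond to a less electronegative atom (H, metal, B, Si) counts −1, and each C–C bond counts 0.
C1 has one bond to C (0), one bond to O (+1), one bond to H (-1), one bond to N (+1).
Oxidation state = 0 + 1 − 1 + 1 = +1.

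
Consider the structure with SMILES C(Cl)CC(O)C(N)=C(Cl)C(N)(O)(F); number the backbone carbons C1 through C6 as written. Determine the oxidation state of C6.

C6 has one bond to C (0), one bond to N (+1), one bond to O (+1), one bond to F (+1).
Oxidation state = 0 + 1 + 1 + 1 = +3.

+3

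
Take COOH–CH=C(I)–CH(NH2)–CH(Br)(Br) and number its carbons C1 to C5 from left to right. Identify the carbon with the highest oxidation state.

C1

Count +1 for every bond to an atom more electronegative than carbon and −1 for every bond to one less electronegative; C–C bonds are 0. Tallying each carbon:
C1: 1C, 3O → 0 + 3 = +3
C2: 3C, 1H → 0 − 1 = -1
C3: 3C, 1I → 0 + 1 = +1
C4: 2C, 1H, 1N → 0 − 1 + 1 = 0
C5: 1C, 1H, 2Br → 0 − 1 + 2 = +1
The most oxidised carbon is C1 at +3.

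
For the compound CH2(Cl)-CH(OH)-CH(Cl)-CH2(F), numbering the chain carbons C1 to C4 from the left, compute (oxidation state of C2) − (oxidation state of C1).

+1

C2: 2C, 1H, 1O → 0 − 1 + 1 = 0
C1: 1C, 2H, 1Cl → 0 − 2 + 1 = -1
Difference: 0 − (-1) = +1.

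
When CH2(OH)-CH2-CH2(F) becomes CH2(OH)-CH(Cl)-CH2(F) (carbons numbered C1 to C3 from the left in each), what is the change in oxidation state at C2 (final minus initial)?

Before: C2 has 2 bonds to C, 2 bonds to H → oxidation state -2.
After: C2 has 2 bonds to C, 1 bond to H, 1 bond to Cl → oxidation state 0.
Δ = 0 − (-2) = +2, so this is an oxidation at C2.

+2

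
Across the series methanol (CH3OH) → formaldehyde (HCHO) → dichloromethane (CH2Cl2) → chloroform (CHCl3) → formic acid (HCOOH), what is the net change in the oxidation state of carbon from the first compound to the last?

Carbon oxidation states along the series — methanol: -2, formaldehyde: 0, dichloromethane: 0, chloroform: +2, formic acid: +2.
Net change = +2 − (-2) = +4.

+4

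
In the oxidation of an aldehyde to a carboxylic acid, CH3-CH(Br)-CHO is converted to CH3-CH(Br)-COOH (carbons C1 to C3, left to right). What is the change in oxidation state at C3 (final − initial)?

Before: C3 has 1 bond to C, 1 bond to H, 2 bonds to O → oxidation state +1.
After: C3 has 1 bond to C, 3 bonds to O → oxidation state +3.
Δ = +3 − (+1) = +2, so this is an oxidation at C3.

+2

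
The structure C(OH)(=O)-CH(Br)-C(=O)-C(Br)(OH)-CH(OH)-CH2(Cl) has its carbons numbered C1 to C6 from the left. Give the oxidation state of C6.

C6 has one bond to C (0), one bond to H (-1), one bond to Cl (+1), one bond to H (-1).
Oxidation state = 0 − 1 + 1 − 1 = -1.

-1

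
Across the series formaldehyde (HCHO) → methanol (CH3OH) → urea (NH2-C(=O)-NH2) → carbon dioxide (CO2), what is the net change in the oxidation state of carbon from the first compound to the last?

Carbon oxidation states along the series — formaldehyde: 0, methanol: -2, urea: +4, carbon dioxide: +4.
Net change = +4 − (0) = +4.

+4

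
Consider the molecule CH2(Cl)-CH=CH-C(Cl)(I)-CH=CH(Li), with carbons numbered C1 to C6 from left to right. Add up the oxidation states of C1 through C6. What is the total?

Tallying each carbon's bonds:
C1: 1C, 2H, 1Cl → 0 − 2 + 1 = -1
C2: 3C, 1H → 0 − 1 = -1
C3: 3C, 1H → 0 − 1 = -1
C4: 2C, 1Cl, 1I → 0 + 1 + 1 = +2
C5: 3C, 1H → 0 − 1 = -1
C6: 2C, 1H, 1Li → 0 − 1 − 1 = -2
Sum = -1 − 1 − 1 + 2 − 1 − 2 = -4.

-4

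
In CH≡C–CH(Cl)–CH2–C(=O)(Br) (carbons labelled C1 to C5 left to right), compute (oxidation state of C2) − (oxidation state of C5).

C2: 4C → 0 = 0
C5: 1C, 2O, 1Br → 0 + 2 + 1 = +3
Difference: 0 − (+3) = -3.

-3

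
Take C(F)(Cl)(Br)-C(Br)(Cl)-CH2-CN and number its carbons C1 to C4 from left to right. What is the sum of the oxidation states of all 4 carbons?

Tallying each carbon's bonds:
C1: 1C, 1F, 1Cl, 1Br → 0 + 1 + 1 + 1 = +3
C2: 2C, 1Cl, 1Br → 0 + 1 + 1 = +2
C3: 2C, 2H → 0 − 2 = -2
C4: 1C, 3N → 0 + 3 = +3
Sum = +3 + 2 − 2 + 3 = +6.

+6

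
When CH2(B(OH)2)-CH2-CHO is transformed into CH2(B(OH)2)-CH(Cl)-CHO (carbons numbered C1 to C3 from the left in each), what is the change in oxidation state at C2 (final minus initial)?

+2

Before: C2 has 2 bonds to C, 2 bonds to H → oxidation state -2.
After: C2 has 2 bonds to C, 1 bond to H, 1 bond to Cl → oxidation state 0.
Δ = 0 − (-2) = +2, so this is an oxidation at C2.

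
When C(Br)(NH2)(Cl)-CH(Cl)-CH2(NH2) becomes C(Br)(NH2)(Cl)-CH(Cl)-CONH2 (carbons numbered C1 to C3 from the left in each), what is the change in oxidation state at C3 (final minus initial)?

Before: C3 has 1 bond to C, 2 bonds to H, 1 bond to N → oxidation state -1.
After: C3 has 1 bond to C, 2 bonds to O, 1 bond to N → oxidation state +3.
Δ = +3 − (-1) = +4, so this is an oxidation at C3.

+4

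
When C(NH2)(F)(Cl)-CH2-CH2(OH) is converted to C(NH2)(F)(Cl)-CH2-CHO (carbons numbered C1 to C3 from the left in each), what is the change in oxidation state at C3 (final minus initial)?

+2

Before: C3 has 1 bond to C, 2 bonds to H, 1 bond to O → oxidation state -1.
After: C3 has 1 bond to C, 1 bond to H, 2 bonds to O → oxidation state +1.
Δ = +1 − (-1) = +2, so this is an oxidation at C3.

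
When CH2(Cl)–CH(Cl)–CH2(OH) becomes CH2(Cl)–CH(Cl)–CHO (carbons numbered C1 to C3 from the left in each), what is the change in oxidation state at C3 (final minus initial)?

+2

Before: C3 has 1 bond to C, 2 bonds to H, 1 bond to O → oxidation state -1.
After: C3 has 1 bond to C, 1 bond to H, 2 bonds to O → oxidation state +1.
Δ = +1 − (-1) = +2, so this is an oxidation at C3.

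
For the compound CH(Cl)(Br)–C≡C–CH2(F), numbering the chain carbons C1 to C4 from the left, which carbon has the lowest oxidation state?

C4

Count +1 for every bond to an atom more electronegative than carbon and −1 for every bond to one less electronegative; C–C bonds are 0. Tallying each carbon:
C1: 1C, 1H, 1Cl, 1Br → 0 − 1 + 1 + 1 = +1
C2: 4C → 0 = 0
C3: 4C → 0 = 0
C4: 1C, 2H, 1F → 0 − 2 + 1 = -1
The most reduced carbon is C4 at -1.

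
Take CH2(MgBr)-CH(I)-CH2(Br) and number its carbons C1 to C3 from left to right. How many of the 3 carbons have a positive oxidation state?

0

Each bond to a more electronegative atom (O, N, halogen) counts +1, each bond to a less electronegative atom (H, metal, B, Si) counts −1, and each C–C bond counts 0. Tallying each carbon:
C1: 1C, 2H, 1Mg → 0 − 2 − 1 = -3
C2: 2C, 1H, 1I → 0 − 1 + 1 = 0
C3: 1C, 2H, 1Br → 0 − 2 + 1 = -1
0 carbons meet the condition.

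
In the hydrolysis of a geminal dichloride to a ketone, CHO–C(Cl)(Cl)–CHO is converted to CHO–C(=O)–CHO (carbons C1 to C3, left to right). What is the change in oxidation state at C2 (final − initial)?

Before: C2 has 2 bonds to C, 2 bonds to Cl → oxidation state +2.
After: C2 has 2 bonds to C, 2 bonds to O → oxidation state +2.
Δ = +2 − (+2) = 0, so no net redox change at C2.

0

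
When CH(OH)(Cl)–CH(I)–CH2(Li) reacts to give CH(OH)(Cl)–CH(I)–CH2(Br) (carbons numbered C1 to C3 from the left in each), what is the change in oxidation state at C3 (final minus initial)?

+2

Before: C3 has 1 bond to C, 2 bonds to H, 1 bond to Li → oxidation state -3.
After: C3 has 1 bond to C, 2 bonds to H, 1 bond to Br → oxidation state -1.
Δ = -1 − (-3) = +2, so this is an oxidation at C3.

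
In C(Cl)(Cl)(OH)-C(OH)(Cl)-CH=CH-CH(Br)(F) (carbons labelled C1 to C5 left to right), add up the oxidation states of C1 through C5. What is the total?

+4

Count +1 for every bond to an atom more electronegative than carbon and −1 for every bond to one less electronegative; C–C bonds are 0. Tallying each carbon:
C1: 1C, 1O, 2Cl → 0 + 1 + 2 = +3
C2: 2C, 1O, 1Cl → 0 + 1 + 1 = +2
C3: 3C, 1H → 0 − 1 = -1
C4: 3C, 1H → 0 − 1 = -1
C5: 1C, 1H, 1F, 1Br → 0 − 1 + 1 + 1 = +1
Sum = +3 + 2 − 1 − 1 + 1 = +4.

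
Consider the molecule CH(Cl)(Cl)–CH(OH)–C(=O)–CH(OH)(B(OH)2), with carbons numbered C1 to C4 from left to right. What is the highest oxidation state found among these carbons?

Tallying each carbon's bonds:
C1: 1C, 1H, 2Cl → 0 − 1 + 2 = +1
C2: 2C, 1H, 1O → 0 − 1 + 1 = 0
C3: 2C, 2O → 0 + 2 = +2
C4: 1C, 1H, 1O, 1B → 0 − 1 + 1 − 1 = -1
The highest value is +2.

+2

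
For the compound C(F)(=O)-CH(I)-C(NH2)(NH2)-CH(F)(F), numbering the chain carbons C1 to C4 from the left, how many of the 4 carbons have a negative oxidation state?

Each bond to a more electronegative atom (O, N, halogen) counts +1, each bond to a less electronegative atom (H, metal, B, Si) counts −1, and each C–C bond counts 0. Tallying each carbon:
C1: 1C, 2O, 1F → 0 + 2 + 1 = +3
C2: 2C, 1H, 1I → 0 − 1 + 1 = 0
C3: 2C, 2N → 0 + 2 = +2
C4: 1C, 1H, 2F → 0 − 1 + 2 = +1
0 carbons meet the condition.

0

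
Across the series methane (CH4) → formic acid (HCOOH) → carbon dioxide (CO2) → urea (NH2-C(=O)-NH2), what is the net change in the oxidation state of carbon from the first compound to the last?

Carbon oxidation states along the series — methane: -4, formic acid: +2, carbon dioxide: +4, urea: +4.
Net change = +4 − (-4) = +8.

+8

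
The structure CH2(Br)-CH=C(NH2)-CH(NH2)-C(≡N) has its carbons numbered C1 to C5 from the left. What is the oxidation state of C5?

+3

C5 has one bond to C (0), a triple bond to N (3×+1 = +3).
Oxidation state = 0 + 3 = +3.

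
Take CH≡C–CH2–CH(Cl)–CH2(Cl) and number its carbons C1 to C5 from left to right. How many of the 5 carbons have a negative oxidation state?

3

Each bond to a more electronegative atom (O, N, halogen) counts +1, each bond to a less electronegative atom (H, metal, B, Si) counts −1, and each C–C bond counts 0. Tallying each carbon:
C1: 3C, 1H → 0 − 1 = -1
C2: 4C → 0 = 0
C3: 2C, 2H → 0 − 2 = -2
C4: 2C, 1H, 1Cl → 0 − 1 + 1 = 0
C5: 1C, 2H, 1Cl → 0 − 2 + 1 = -1
3 carbons (C1, C3, C5) meet the condition.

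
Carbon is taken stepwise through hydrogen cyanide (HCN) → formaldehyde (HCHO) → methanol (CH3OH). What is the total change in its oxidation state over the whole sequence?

Carbon oxidation states along the series — hydrogen cyanide: +2, formaldehyde: 0, methanol: -2.
Net change = -2 − (+2) = -4.

-4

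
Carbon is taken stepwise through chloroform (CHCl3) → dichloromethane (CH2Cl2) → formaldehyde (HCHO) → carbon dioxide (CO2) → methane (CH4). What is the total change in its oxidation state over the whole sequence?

Carbon oxidation states along the series — chloroform: +2, dichloromethane: 0, formaldehyde: 0, carbon dioxide: +4, methane: -4.
Net change = -4 − (+2) = -6.

-6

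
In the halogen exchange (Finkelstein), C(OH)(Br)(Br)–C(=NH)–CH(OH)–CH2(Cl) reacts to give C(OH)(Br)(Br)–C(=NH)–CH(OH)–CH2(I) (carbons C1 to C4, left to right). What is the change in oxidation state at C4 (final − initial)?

Before: C4 has 1 bond to C, 2 bonds to H, 1 bond to Cl → oxidation state -1.
After: C4 has 1 bond to C, 2 bonds to H, 1 bond to I → oxidation state -1.
Δ = -1 − (-1) = 0, so no net redox change at C4.

0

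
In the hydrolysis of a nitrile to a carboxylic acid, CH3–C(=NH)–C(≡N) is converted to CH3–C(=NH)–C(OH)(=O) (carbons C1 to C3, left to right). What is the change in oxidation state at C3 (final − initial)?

0

Before: C3 has 1 bond to C, 3 bonds to N → oxidation state +3.
After: C3 has 1 bond to C, 3 bonds to O → oxidation state +3.
Δ = +3 − (+3) = 0, so no net redox change at C3.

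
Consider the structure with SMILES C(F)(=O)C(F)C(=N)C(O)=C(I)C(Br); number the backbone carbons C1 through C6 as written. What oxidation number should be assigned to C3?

Assign +1 per bond to O/N/halogen, −1 per bond to H or an electropositive element, and 0 per bond to carbon.
C3 has one bond to C (0), one bond to C (0), a double bond to N (2×+1 = +2).
Oxidation state = 0 + 0 + 2 = +2.

+2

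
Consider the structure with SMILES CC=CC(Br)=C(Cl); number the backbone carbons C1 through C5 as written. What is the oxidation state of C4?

C4 has one bond to C (0), a double bond to C (2×0 = 0), one bond to Br (+1).
Oxidation state = 0 + 0 + 1 = +1.

+1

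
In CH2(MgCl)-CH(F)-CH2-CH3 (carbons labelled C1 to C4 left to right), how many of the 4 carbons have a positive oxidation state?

0

Count +1 for every bond to an atom more electronegative than carbon and −1 for every bond to one less electronegative; C–C bonds are 0. Tallying each carbon:
C1: 1C, 2H, 1Mg → 0 − 2 − 1 = -3
C2: 2C, 1H, 1F → 0 − 1 + 1 = 0
C3: 2C, 2H → 0 − 2 = -2
C4: 1C, 3H → 0 − 3 = -3
0 carbons meet the condition.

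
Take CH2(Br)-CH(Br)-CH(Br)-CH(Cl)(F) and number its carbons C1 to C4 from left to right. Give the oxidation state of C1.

-1

Bonds to more-electronegative neighbours contribute +1 each, bonds to H or metals contribute −1 each, and C–C bonds contribute 0.
C1 has one bond to C (0), one bond to Br (+1), one bond to H (-1), one bond to H (-1).
Oxidation state = 0 + 1 − 1 − 1 = -1.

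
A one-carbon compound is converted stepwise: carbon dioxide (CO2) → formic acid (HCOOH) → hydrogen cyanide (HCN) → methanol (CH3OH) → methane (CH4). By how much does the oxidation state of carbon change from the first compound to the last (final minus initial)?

Carbon oxidation states along the series — carbon dioxide: +4, formic acid: +2, hydrogen cyanide: +2, methanol: -2, methane: -4.
Net change = -4 − (+4) = -8.

-8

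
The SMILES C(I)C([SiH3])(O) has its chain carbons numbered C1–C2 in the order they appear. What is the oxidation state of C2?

-1

C2 has one bond to C (0), one bond to H (-1), one bond to Si (-1), one bond to O (+1).
Oxidation state = 0 − 1 − 1 + 1 = -1.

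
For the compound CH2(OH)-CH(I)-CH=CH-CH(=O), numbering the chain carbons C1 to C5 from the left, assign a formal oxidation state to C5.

+1

Assign +1 per bond to O/N/halogen, −1 per bond to H or an electropositive element, and 0 per bond to carbon.
C5 has one bond to C (0), a double bond to O (2×+1 = +2), one bond to H (-1).
Oxidation state = 0 + 2 − 1 = +1.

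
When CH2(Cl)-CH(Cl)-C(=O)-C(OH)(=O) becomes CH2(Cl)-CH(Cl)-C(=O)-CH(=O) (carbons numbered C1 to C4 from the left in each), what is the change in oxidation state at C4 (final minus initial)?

Before: C4 has 1 bond to C, 3 bonds to O → oxidation state +3.
After: C4 has 1 bond to C, 1 bond to H, 2 bonds to O → oxidation state +1.
Δ = +1 − (+3) = -2, so this is a reduction at C4.

-2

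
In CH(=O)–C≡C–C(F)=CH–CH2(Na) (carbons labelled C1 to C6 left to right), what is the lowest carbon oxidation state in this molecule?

Tallying each carbon's bonds:
C1: 1C, 1H, 2O → 0 − 1 + 2 = +1
C2: 4C → 0 = 0
C3: 4C → 0 = 0
C4: 3C, 1F → 0 + 1 = +1
C5: 3C, 1H → 0 − 1 = -1
C6: 1C, 2H, 1Na → 0 − 2 − 1 = -3
The lowest value is -3.

-3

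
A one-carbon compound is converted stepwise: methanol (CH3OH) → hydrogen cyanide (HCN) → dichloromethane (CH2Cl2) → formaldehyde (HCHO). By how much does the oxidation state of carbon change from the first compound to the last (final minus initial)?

+2

Carbon oxidation states along the series — methanol: -2, hydrogen cyanide: +2, dichloromethane: 0, formaldehyde: 0.
Net change = 0 − (-2) = +2.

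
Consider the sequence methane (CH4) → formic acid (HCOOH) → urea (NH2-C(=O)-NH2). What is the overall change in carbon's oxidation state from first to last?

Carbon oxidation states along the series — methane: -4, formic acid: +2, urea: +4.
Net change = +4 − (-4) = +8.

+8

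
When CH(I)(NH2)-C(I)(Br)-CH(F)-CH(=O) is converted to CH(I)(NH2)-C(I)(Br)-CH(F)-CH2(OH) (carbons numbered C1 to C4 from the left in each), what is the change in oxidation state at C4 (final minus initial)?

-2

Before: C4 has 1 bond to C, 1 bond to H, 2 bonds to O → oxidation state +1.
After: C4 has 1 bond to C, 2 bonds to H, 1 bond to O → oxidation state -1.
Δ = -1 − (+1) = -2, so this is a reduction at C4.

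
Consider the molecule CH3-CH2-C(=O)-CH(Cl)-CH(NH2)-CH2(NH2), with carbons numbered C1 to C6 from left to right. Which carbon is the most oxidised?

C3

Tallying each carbon's bonds:
C1: 1C, 3H → 0 − 3 = -3
C2: 2C, 2H → 0 − 2 = -2
C3: 2C, 2O → 0 + 2 = +2
C4: 2C, 1H, 1Cl → 0 − 1 + 1 = 0
C5: 2C, 1H, 1N → 0 − 1 + 1 = 0
C6: 1C, 2H, 1N → 0 − 2 + 1 = -1
The most oxidised carbon is C3 at +2.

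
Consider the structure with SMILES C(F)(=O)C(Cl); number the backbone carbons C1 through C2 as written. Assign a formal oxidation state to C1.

+3

C1 has one bond to C (0), one bond to F (+1), a double bond to O (2×+1 = +2).
Oxidation state = 0 + 1 + 2 = +3.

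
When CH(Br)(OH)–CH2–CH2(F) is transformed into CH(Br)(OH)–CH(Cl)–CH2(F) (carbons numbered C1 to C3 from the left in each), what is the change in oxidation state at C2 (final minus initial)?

Before: C2 has 2 bonds to C, 2 bonds to H → oxidation state -2.
After: C2 has 2 bonds to C, 1 bond to H, 1 bond to Cl → oxidation state 0.
Δ = 0 − (-2) = +2, so this is an oxidation at C2.

+2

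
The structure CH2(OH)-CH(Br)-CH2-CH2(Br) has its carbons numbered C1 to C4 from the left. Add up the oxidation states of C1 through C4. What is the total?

Bonds to more-electronegative neighbours contribute +1 each, bonds to H or metals contribute −1 each, and C–C bonds contribute 0. Tallying each carbon:
C1: 1C, 2H, 1O → 0 − 2 + 1 = -1
C2: 2C, 1H, 1Br → 0 − 1 + 1 = 0
C3: 2C, 2H → 0 − 2 = -2
C4: 1C, 2H, 1Br → 0 − 2 + 1 = -1
Sum = -1 + 0 − 2 − 1 = -4.

-4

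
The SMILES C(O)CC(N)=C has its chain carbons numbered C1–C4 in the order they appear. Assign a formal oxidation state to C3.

+1

C3 has one bond to C (0), a double bond to C (2×0 = 0), one bond to N (+1).
Oxidation state = 0 + 0 + 1 = +1.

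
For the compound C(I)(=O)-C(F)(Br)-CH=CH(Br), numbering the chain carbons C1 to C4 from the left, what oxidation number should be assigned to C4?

0

C4 has a double bond to C (2×0 = 0), one bond to Br (+1), one bond to H (-1).
Oxidation state = 0 + 1 − 1 = 0.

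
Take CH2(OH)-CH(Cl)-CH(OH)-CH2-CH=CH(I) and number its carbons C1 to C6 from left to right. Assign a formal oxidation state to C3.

C3 has one bond to C (0), one bond to C (0), one bond to H (-1), one bond to O (+1).
Oxidation state = 0 + 0 − 1 + 1 = 0.

0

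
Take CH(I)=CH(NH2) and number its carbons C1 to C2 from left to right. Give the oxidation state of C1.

C1 has a double bond to C (2×0 = 0), one bond to I (+1), one bond to H (-1).
Oxidation state = 0 + 1 − 1 = 0.

0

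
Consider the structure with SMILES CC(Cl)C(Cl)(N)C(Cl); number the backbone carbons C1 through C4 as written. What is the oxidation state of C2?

0

Assign +1 per bond to O/N/halogen, −1 per bond to H or an electropositive element, and 0 per bond to carbon.
C2 has one bond to C (0), one bond to C (0), one bond to H (-1), one bond to Cl (+1).
Oxidation state = 0 + 0 − 1 + 1 = 0.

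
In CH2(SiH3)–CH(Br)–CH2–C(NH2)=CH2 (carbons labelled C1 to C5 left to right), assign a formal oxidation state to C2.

Each bond to a more electronegative atom (O, N, halogen) counts +1, each bond to a less electronegative atom (H, metal, B, Si) counts −1, and each C–C bond counts 0.
C2 has one bond to C (0), one bond to C (0), one bond to H (-1), one bond to Br (+1).
Oxidation state = 0 + 0 − 1 + 1 = 0.

0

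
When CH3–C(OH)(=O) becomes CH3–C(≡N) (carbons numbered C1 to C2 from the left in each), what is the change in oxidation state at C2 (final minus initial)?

Before: C2 has 1 bond to C, 3 bonds to O → oxidation state +3.
After: C2 has 1 bond to C, 3 bonds to N → oxidation state +3.
Δ = +3 − (+3) = 0, so no net redox change at C2.

0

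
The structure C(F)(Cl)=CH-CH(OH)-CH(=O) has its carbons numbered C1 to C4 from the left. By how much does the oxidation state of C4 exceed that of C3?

+1

C4: 1C, 1H, 2O → 0 − 1 + 2 = +1
C3: 2C, 1H, 1O → 0 − 1 + 1 = 0
Difference: +1 − (0) = +1.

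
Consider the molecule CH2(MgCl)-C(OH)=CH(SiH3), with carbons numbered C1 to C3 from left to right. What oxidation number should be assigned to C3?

-2

Each bond to a more electronegative atom (O, N, halogen) counts +1, each bond to a less electronegative atom (H, metal, B, Si) counts −1, and each C–C bond counts 0.
C3 has a double bond to C (2×0 = 0), one bond to Si (-1), one bond to H (-1).
Oxidation state = 0 − 1 − 1 = -2.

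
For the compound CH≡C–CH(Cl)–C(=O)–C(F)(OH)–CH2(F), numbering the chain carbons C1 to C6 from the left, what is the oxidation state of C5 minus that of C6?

C5: 2C, 1O, 1F → 0 + 1 + 1 = +2
C6: 1C, 2H, 1F → 0 − 2 + 1 = -1
Difference: +2 − (-1) = +3.

+3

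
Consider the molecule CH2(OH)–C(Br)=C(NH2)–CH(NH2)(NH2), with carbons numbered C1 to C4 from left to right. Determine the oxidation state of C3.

+1

C3 has a double bond to C (2×0 = 0), one bond to C (0), one bond to N (+1).
Oxidation state = 0 + 0 + 1 = +1.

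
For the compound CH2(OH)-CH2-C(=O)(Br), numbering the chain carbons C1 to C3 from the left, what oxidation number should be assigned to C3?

Count +1 for every bond to an atom more electronegative than carbon and −1 for every bond to one less electronegative; C–C bonds are 0.
C3 has one bond to C (0), a double bond to O (2×+1 = +2), one bond to Br (+1).
Oxidation state = 0 + 2 + 1 = +3.

+3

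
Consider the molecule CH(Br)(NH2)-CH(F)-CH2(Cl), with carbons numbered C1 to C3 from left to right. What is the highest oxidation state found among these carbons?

Tallying each carbon's bonds:
C1: 1C, 1H, 1N, 1Br → 0 − 1 + 1 + 1 = +1
C2: 2C, 1H, 1F → 0 − 1 + 1 = 0
C3: 1C, 2H, 1Cl → 0 − 2 + 1 = -1
The highest value is +1.

+1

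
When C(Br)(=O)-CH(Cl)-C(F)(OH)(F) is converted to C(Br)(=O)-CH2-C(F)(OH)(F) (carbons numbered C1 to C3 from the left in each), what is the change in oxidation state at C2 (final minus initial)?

-2

Before: C2 has 2 bonds to C, 1 bond to H, 1 bond to Cl → oxidation state 0.
After: C2 has 2 bonds to C, 2 bonds to H → oxidation state -2.
Δ = -2 − (0) = -2, so this is a reduction at C2.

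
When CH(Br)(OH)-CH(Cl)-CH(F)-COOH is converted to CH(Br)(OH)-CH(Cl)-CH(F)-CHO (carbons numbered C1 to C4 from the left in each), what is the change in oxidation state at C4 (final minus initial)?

-2

Before: C4 has 1 bond to C, 3 bonds to O → oxidation state +3.
After: C4 has 1 bond to C, 1 bond to H, 2 bonds to O → oxidation state +1.
Δ = +1 − (+3) = -2, so this is a reduction at C4.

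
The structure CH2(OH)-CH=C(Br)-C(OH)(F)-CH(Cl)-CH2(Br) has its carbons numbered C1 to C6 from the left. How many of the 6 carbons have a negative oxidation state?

3

Count +1 for every bond to an atom more electronegative than carbon and −1 for every bond to one less electronegative; C–C bonds are 0. Tallying each carbon:
C1: 1C, 2H, 1O → 0 − 2 + 1 = -1
C2: 3C, 1H → 0 − 1 = -1
C3: 3C, 1Br → 0 + 1 = +1
C4: 2C, 1O, 1F → 0 + 1 + 1 = +2
C5: 2C, 1H, 1Cl → 0 − 1 + 1 = 0
C6: 1C, 2H, 1Br → 0 − 2 + 1 = -1
3 carbons (C1, C2, C6) meet the condition.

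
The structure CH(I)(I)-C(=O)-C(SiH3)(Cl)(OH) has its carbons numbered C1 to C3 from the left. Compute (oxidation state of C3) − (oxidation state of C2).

-1

C3: 1C, 1O, 1Cl, 1Si → 0 + 1 + 1 − 1 = +1
C2: 2C, 2O → 0 + 2 = +2
Difference: +1 − (+2) = -1.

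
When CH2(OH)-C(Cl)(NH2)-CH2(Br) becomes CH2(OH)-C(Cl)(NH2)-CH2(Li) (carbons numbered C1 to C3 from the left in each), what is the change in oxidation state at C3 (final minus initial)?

-2

Before: C3 has 1 bond to C, 2 bonds to H, 1 bond to Br → oxidation state -1.
After: C3 has 1 bond to C, 2 bonds to H, 1 bond to Li → oxidation state -3.
Δ = -3 − (-1) = -2, so this is a reduction at C3.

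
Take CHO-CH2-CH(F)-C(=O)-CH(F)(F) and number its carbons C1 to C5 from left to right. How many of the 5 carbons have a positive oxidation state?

3

Assign +1 per bond to O/N/halogen, −1 per bond to H or an electropositive element, and 0 per bond to carbon. Tallying each carbon:
C1: 1C, 1H, 2O → 0 − 1 + 2 = +1
C2: 2C, 2H → 0 − 2 = -2
C3: 2C, 1H, 1F → 0 − 1 + 1 = 0
C4: 2C, 2O → 0 + 2 = +2
C5: 1C, 1H, 2F → 0 − 1 + 2 = +1
3 carbons (C1, C4, C5) meet the condition.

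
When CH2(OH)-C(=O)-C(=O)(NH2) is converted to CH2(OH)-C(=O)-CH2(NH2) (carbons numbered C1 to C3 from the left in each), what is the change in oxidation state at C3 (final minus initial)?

Before: C3 has 1 bond to C, 2 bonds to O, 1 bond to N → oxidation state +3.
After: C3 has 1 bond to C, 2 bonds to H, 1 bond to N → oxidation state -1.
Δ = -1 − (+3) = -4, so this is a reduction at C3.

-4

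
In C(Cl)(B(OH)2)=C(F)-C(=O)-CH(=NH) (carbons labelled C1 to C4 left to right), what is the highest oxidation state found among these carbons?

Tallying each carbon's bonds:
C1: 2C, 1Cl, 1B → 0 + 1 − 1 = 0
C2: 3C, 1F → 0 + 1 = +1
C3: 2C, 2O → 0 + 2 = +2
C4: 1C, 1H, 2N → 0 − 1 + 2 = +1
The highest value is +2.

+2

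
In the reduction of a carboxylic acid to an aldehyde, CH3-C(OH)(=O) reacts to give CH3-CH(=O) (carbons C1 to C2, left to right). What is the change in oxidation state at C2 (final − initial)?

Before: C2 has 1 bond to C, 3 bonds to O → oxidation state +3.
After: C2 has 1 bond to C, 1 bond to H, 2 bonds to O → oxidation state +1.
Δ = +1 − (+3) = -2, so this is a reduction at C2.

-2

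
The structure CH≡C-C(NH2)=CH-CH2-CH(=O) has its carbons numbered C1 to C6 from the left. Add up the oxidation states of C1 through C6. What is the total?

Tallying each carbon's bonds:
C1: 3C, 1H → 0 − 1 = -1
C2: 4C → 0 = 0
C3: 3C, 1N → 0 + 1 = +1
C4: 3C, 1H → 0 − 1 = -1
C5: 2C, 2H → 0 − 2 = -2
C6: 1C, 1H, 2O → 0 − 1 + 2 = +1
Sum = -1 + 0 + 1 − 1 − 2 + 1 = -2.

-2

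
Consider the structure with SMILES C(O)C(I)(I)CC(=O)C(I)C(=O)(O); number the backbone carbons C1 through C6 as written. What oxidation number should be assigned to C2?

+2

C2 has one bond to C (0), one bond to C (0), one bond to I (+1), one bond to I (+1).
Oxidation state = 0 + 0 + 1 + 1 = +2.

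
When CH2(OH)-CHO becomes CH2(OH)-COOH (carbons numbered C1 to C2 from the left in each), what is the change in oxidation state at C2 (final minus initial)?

+2

Before: C2 has 1 bond to C, 1 bond to H, 2 bonds to O → oxidation state +1.
After: C2 has 1 bond to C, 3 bonds to O → oxidation state +3.
Δ = +3 − (+1) = +2, so this is an oxidation at C2.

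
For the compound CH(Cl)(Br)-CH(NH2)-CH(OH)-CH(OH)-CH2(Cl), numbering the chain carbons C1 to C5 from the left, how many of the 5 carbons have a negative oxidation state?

Each bond to a more electronegative atom (O, N, halogen) counts +1, each bond to a less electronegative atom (H, metal, B, Si) counts −1, and each C–C bond counts 0. Tallying each carbon:
C1: 1C, 1H, 1Cl, 1Br → 0 − 1 + 1 + 1 = +1
C2: 2C, 1H, 1N → 0 − 1 + 1 = 0
C3: 2C, 1H, 1O → 0 − 1 + 1 = 0
C4: 2C, 1H, 1O → 0 − 1 + 1 = 0
C5: 1C, 2H, 1Cl → 0 − 2 + 1 = -1
1 carbon (C5) meets the condition.

1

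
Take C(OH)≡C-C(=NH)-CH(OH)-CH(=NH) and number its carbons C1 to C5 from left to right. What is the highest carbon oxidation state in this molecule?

+2

Tallying each carbon's bonds:
C1: 3C, 1O → 0 + 1 = +1
C2: 4C → 0 = 0
C3: 2C, 2N → 0 + 2 = +2
C4: 2C, 1H, 1O → 0 − 1 + 1 = 0
C5: 1C, 1H, 2N → 0 − 1 + 2 = +1
The highest value is +2.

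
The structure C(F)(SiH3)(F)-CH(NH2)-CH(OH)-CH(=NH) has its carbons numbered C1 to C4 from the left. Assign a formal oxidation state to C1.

Count +1 for every bond to an atom more electronegative than carbon and −1 for every bond to one less electronegative; C–C bonds are 0.
C1 has one bond to C (0), one bond to F (+1), one bond to Si (-1), one bond to F (+1).
Oxidation state = 0 + 1 − 1 + 1 = +1.

+1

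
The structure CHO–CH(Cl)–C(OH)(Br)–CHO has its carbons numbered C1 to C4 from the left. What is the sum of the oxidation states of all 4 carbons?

Tallying each carbon's bonds:
C1: 1C, 1H, 2O → 0 − 1 + 2 = +1
C2: 2C, 1H, 1Cl → 0 − 1 + 1 = 0
C3: 2C, 1O, 1Br → 0 + 1 + 1 = +2
C4: 1C, 1H, 2O → 0 − 1 + 2 = +1
Sum = +1 + 0 + 2 + 1 = +4.

+4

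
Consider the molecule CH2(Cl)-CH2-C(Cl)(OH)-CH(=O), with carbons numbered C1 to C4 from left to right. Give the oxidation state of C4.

+1

Assign +1 per bond to O/N/halogen, −1 per bond to H or an electropositive element, and 0 per bond to carbon.
C4 has one bond to C (0), one bond to H (-1), a double bond to O (2×+1 = +2).
Oxidation state = 0 − 1 + 2 = +1.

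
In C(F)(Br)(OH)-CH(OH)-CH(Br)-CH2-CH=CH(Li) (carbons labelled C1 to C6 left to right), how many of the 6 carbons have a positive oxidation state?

1

Tallying each carbon's bonds:
C1: 1C, 1O, 1F, 1Br → 0 + 1 + 1 + 1 = +3
C2: 2C, 1H, 1O → 0 − 1 + 1 = 0
C3: 2C, 1H, 1Br → 0 − 1 + 1 = 0
C4: 2C, 2H → 0 − 2 = -2
C5: 3C, 1H → 0 − 1 = -1
C6: 2C, 1H, 1Li → 0 − 1 − 1 = -2
1 carbon (C1) meets the condition.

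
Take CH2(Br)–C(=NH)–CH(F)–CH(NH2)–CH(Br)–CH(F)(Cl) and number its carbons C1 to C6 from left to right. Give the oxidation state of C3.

0

C3 has one bond to C (0), one bond to C (0), one bond to H (-1), one bond to F (+1).
Oxidation state = 0 + 0 − 1 + 1 = 0.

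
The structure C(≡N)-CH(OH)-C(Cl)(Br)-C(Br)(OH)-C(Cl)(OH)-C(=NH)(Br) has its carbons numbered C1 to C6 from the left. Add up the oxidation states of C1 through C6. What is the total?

Bonds to more-electronegative neighbours contribute +1 each, bonds to H or metals contribute −1 each, and C–C bonds contribute 0. Tallying each carbon:
C1: 1C, 3N → 0 + 3 = +3
C2: 2C, 1H, 1O → 0 − 1 + 1 = 0
C3: 2C, 1Cl, 1Br → 0 + 1 + 1 = +2
C4: 2C, 1O, 1Br → 0 + 1 + 1 = +2
C5: 2C, 1O, 1Cl → 0 + 1 + 1 = +2
C6: 1C, 2N, 1Br → 0 + 2 + 1 = +3
Sum = +3 + 0 + 2 + 2 + 2 + 3 = +12.

+12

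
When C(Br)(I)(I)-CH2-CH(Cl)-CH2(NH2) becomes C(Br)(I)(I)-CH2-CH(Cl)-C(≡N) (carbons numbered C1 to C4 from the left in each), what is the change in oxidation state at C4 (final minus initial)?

+4

Before: C4 has 1 bond to C, 2 bonds to H, 1 bond to N → oxidation state -1.
After: C4 has 1 bond to C, 3 bonds to N → oxidation state +3.
Δ = +3 − (-1) = +4, so this is an oxidation at C4.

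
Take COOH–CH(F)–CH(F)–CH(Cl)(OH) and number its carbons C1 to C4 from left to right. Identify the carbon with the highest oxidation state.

Tallying each carbon's bonds:
C1: 1C, 3O → 0 + 3 = +3
C2: 2C, 1H, 1F → 0 − 1 + 1 = 0
C3: 2C, 1H, 1F → 0 − 1 + 1 = 0
C4: 1C, 1H, 1O, 1Cl → 0 − 1 + 1 + 1 = +1
The most oxidised carbon is C1 at +3.

C1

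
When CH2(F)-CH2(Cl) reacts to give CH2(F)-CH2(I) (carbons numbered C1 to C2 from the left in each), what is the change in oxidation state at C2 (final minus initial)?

0

Before: C2 has 1 bond to C, 2 bonds to H, 1 bond to Cl → oxidation state -1.
After: C2 has 1 bond to C, 2 bonds to H, 1 bond to I → oxidation state -1.
Δ = -1 − (-1) = 0, so no net redox change at C2.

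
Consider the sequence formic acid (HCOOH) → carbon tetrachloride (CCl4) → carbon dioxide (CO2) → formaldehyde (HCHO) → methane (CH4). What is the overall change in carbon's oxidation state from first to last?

Carbon oxidation states along the series — formic acid: +2, carbon tetrachloride: +4, carbon dioxide: +4, formaldehyde: 0, methane: -4.
Net change = -4 − (+2) = -6.

-6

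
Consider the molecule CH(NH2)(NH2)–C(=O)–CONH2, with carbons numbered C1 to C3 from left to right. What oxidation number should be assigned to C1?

C1 has one bond to C (0), one bond to N (+1), one bond to H (-1), one bond to N (+1).
Oxidation state = 0 + 1 − 1 + 1 = +1.

+1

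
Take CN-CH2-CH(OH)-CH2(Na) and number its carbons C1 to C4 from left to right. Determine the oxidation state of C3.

Bonds to more-electronegative neighbours contribute +1 each, bonds to H or metals contribute −1 each, and C–C bonds contribute 0.
C3 has one bond to C (0), one bond to C (0), one bond to O (+1), one bond to H (-1).
Oxidation state = 0 + 0 + 1 − 1 = 0.

0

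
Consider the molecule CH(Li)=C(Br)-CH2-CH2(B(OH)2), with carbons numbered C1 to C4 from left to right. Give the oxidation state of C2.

+1

C2 has a double bond to C (2×0 = 0), one bond to C (0), one bond to Br (+1).
Oxidation state = 0 + 0 + 1 = +1.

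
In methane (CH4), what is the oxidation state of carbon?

The carbon has one bond to H (-1), one bond to H (-1), one bond to H (-1), one bond to H (-1).
Oxidation state = -1 − 1 − 1 − 1 = -4.

-4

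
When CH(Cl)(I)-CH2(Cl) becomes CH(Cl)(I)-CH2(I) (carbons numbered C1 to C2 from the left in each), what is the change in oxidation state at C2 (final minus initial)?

Before: C2 has 1 bond to C, 2 bonds to H, 1 bond to Cl → oxidation state -1.
After: C2 has 1 bond to C, 2 bonds to H, 1 bond to I → oxidation state -1.
Δ = -1 − (-1) = 0, so no net redox change at C2.

0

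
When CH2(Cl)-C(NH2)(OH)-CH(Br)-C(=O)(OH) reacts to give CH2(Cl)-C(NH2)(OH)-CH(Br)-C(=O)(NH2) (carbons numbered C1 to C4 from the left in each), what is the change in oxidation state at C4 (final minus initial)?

0

Before: C4 has 1 bond to C, 3 bonds to O → oxidation state +3.
After: C4 has 1 bond to C, 2 bonds to O, 1 bond to N → oxidation state +3.
Δ = +3 − (+3) = 0, so no net redox change at C4.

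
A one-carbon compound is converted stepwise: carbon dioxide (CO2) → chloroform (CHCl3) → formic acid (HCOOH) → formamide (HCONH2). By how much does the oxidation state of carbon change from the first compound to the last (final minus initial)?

Carbon oxidation states along the series — carbon dioxide: +4, chloroform: +2, formic acid: +2, formamide: +2.
Net change = +2 − (+4) = -2.

-2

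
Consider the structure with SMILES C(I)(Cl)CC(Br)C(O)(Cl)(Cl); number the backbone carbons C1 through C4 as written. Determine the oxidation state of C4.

C4 has one bond to C (0), one bond to O (+1), one bond to Cl (+1), one bond to Cl (+1).
Oxidation state = 0 + 1 + 1 + 1 = +3.

+3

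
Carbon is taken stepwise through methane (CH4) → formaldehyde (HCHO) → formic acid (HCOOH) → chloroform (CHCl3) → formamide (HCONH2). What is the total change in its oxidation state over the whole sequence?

+6

Carbon oxidation states along the series — methane: -4, formaldehyde: 0, formic acid: +2, chloroform: +2, formamide: +2.
Net change = +2 − (-4) = +6.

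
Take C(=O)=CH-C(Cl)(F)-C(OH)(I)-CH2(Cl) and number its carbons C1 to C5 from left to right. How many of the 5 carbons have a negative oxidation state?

2

Assign +1 per bond to O/N/halogen, −1 per bond to H or an electropositive element, and 0 per bond to carbon. Tallying each carbon:
C1: 2C, 2O → 0 + 2 = +2
C2: 3C, 1H → 0 − 1 = -1
C3: 2C, 1F, 1Cl → 0 + 1 + 1 = +2
C4: 2C, 1O, 1I → 0 + 1 + 1 = +2
C5: 1C, 2H, 1Cl → 0 − 2 + 1 = -1
2 carbons (C2, C5) meet the condition.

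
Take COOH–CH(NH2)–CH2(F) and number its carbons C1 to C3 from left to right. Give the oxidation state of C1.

C1 has one bond to C (0), one bond to O (+1), a double bond to O (2×+1 = +2).
Oxidation state = 0 + 1 + 2 = +3.

+3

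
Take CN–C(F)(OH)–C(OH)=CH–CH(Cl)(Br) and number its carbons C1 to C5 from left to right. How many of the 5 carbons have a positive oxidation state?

4

Bonds to more-electronegative neighbours contribute +1 each, bonds to H or metals contribute −1 each, and C–C bonds contribute 0. Tallying each carbon:
C1: 1C, 3N → 0 + 3 = +3
C2: 2C, 1O, 1F → 0 + 1 + 1 = +2
C3: 3C, 1O → 0 + 1 = +1
C4: 3C, 1H → 0 − 1 = -1
C5: 1C, 1H, 1Cl, 1Br → 0 − 1 + 1 + 1 = +1
4 carbons (C1, C2, C3, C5) meet the condition.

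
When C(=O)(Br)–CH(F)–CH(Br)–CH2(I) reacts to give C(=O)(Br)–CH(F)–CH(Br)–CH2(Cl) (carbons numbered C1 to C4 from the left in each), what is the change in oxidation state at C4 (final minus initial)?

Before: C4 has 1 bond to C, 2 bonds to H, 1 bond to I → oxidation state -1.
After: C4 has 1 bond to C, 2 bonds to H, 1 bond to Cl → oxidation state -1.
Δ = -1 − (-1) = 0, so no net redox change at C4.

0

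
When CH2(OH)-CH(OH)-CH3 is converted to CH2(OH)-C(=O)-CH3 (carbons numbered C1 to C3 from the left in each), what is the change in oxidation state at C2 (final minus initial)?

Before: C2 has 2 bonds to C, 1 bond to H, 1 bond to O → oxidation state 0.
After: C2 has 2 bonds to C, 2 bonds to O → oxidation state +2.
Δ = +2 − (0) = +2, so this is an oxidation at C2.

+2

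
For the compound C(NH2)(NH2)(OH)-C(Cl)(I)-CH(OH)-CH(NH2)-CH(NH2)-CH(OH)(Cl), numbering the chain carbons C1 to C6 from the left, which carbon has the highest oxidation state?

Count +1 for every bond to an atom more electronegative than carbon and −1 for every bond to one less electronegative; C–C bonds are 0. Tallying each carbon:
C1: 1C, 1O, 2N → 0 + 1 + 2 = +3
C2: 2C, 1Cl, 1I → 0 + 1 + 1 = +2
C3: 2C, 1H, 1O → 0 − 1 + 1 = 0
C4: 2C, 1H, 1N → 0 − 1 + 1 = 0
C5: 2C, 1H, 1N → 0 − 1 + 1 = 0
C6: 1C, 1H, 1O, 1Cl → 0 − 1 + 1 + 1 = +1
The most oxidised carbon is C1 at +3.

C1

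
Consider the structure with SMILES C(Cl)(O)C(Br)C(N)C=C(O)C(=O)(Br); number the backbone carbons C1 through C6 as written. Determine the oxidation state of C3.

Each bond to a more electronegative atom (O, N, halogen) counts +1, each bond to a less electronegative atom (H, metal, B, Si) counts −1, and each C–C bond counts 0.
C3 has one bond to C (0), one bond to C (0), one bond to N (+1), one bond to H (-1).
Oxidation state = 0 + 0 + 1 − 1 = 0.

0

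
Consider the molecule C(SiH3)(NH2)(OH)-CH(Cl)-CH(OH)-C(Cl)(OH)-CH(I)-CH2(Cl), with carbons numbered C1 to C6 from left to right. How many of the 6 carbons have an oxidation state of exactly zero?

Tallying each carbon's bonds:
C1: 1C, 1O, 1N, 1Si → 0 + 1 + 1 − 1 = +1
C2: 2C, 1H, 1Cl → 0 − 1 + 1 = 0
C3: 2C, 1H, 1O → 0 − 1 + 1 = 0
C4: 2C, 1O, 1Cl → 0 + 1 + 1 = +2
C5: 2C, 1H, 1I → 0 − 1 + 1 = 0
C6: 1C, 2H, 1Cl → 0 − 2 + 1 = -1
3 carbons (C2, C3, C5) meet the condition.

3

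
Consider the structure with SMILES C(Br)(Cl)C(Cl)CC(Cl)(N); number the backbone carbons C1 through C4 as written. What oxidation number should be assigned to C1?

+1

Bonds to more-electronegative neighbours contribute +1 each, bonds to H or metals contribute −1 each, and C–C bonds contribute 0.
C1 has one bond to C (0), one bond to H (-1), one bond to Br (+1), one bond to Cl (+1).
Oxidation state = 0 − 1 + 1 + 1 = +1.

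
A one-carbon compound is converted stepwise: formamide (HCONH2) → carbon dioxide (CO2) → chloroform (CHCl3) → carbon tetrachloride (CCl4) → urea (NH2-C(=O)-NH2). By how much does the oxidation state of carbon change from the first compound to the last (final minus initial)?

Carbon oxidation states along the series — formamide: +2, carbon dioxide: +4, chloroform: +2, carbon tetrachloride: +4, urea: +4.
Net change = +4 − (+2) = +2.

+2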